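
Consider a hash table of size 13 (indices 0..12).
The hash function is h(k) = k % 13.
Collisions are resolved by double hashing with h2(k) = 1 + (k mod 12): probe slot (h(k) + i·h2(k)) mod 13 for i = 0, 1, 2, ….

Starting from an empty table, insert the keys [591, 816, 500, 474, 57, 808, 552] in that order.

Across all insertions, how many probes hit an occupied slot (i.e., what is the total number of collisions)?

5

591 hashes to 6; slot 6 is free => place at 6.
816 hashes to 10; slot 10 is free => place at 10.
500 hashes to 6, h2=9; 6 taken => place at 2.
474 hashes to 6, h2=7; 6 taken => place at 0.
57 hashes to 5; slot 5 is free => place at 5.
808 hashes to 2, h2=5; 2 taken => place at 7.
552 hashes to 6, h2=1; 6,7 taken => place at 8.
Table: [474, —, 500, —, —, 57, 591, 808, 552, —, 816, —, —]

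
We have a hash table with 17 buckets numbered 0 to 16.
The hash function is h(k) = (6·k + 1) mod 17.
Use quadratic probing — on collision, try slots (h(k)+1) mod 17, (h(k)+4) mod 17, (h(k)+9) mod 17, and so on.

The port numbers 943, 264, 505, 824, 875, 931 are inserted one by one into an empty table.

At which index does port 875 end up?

2

943 hashes to 15; slot 15 is free -> place at 15.
264 hashes to 4; slot 4 is free -> place at 4.
505 hashes to 5; slot 5 is free -> place at 5.
824 hashes to 15; 15 taken -> place at 16.
875 hashes to 15; 15,16 taken -> place at 2.
931 hashes to 11; slot 11 is free -> place at 11.
Table: [_, _, 875, _, 264, 505, _, _, _, _, _, 931, _, _, _, 943, 824]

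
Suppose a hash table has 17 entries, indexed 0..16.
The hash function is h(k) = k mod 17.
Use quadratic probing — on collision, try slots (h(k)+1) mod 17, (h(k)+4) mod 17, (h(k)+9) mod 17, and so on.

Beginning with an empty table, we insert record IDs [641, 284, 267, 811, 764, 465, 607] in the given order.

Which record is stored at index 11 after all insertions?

607

Insert 641: h=12, slot 12 empty => index 12.
Insert 284: h=12, slot 12 occupied => index 13.
Insert 267: h=12, slots 12,13 occupied => index 16.
Insert 811: h=12, slots 12,13,16 occupied => index 4.
Insert 764: h=16, slot 16 occupied => index 0.
Insert 465: h=6, slot 6 empty => index 6.
Insert 607: h=12, slots 12,13,16,4 occupied => index 11.
Table: [764, ∅, ∅, ∅, 811, ∅, 465, ∅, ∅, ∅, ∅, 607, 641, 284, ∅, ∅, 267]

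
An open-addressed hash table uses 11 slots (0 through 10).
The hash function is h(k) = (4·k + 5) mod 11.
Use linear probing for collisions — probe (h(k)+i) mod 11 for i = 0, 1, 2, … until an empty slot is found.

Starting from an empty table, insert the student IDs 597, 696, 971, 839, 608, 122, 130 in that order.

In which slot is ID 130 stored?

Insert 597: h=6, slot 6 empty -> index 6.
Insert 696: h=6, slot 6 occupied -> index 7.
Insert 971: h=6, slots 6,7 occupied -> index 8.
Insert 839: h=6, slots 6,7,8 occupied -> index 9.
Insert 608: h=6, slots 6,7,8,9 occupied -> index 10.
Insert 122: h=9, slots 9,10 occupied -> index 0.
Insert 130: h=8, slots 8,9,10,0 occupied -> index 1.
Table: [122, 130, —, —, —, —, 597, 696, 971, 839, 608]

1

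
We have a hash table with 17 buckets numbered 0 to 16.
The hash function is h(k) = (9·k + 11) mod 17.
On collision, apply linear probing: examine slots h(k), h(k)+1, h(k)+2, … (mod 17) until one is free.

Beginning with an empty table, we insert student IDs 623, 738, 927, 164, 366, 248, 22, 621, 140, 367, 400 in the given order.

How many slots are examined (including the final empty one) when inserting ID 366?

623: h=8 => slot 8
738: h=6 => slot 6
927: h=7 => slot 7
164: h=8, probe 8,9 => slot 9
366: h=7, probe 7,8,9,10 => slot 10
248: h=16 => slot 16
22: h=5 => slot 5
621: h=7, probe 7,8,9,10,11 => slot 11
140: h=13 => slot 13
367: h=16, probe 16,0 => slot 0
400: h=7, probe 7,8,9,10,11,12 => slot 12
Table: [367, ., ., ., ., 22, 738, 927, 623, 164, 366, 621, 400, 140, ., ., 248]

4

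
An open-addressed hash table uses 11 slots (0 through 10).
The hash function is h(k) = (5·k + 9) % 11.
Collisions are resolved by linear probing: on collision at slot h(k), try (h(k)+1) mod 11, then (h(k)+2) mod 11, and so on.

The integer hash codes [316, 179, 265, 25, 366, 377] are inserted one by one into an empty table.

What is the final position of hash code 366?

316: h=5 => slot 5
179: h=2 => slot 2
265: h=3 => slot 3
25: h=2, probe 2,3,4 => slot 4
366: h=2, probe 2,3,4,5,6 => slot 6
377: h=2, probe 2,3,4,5,6,7 => slot 7
Table: [—, —, 179, 265, 25, 316, 366, 377, —, —, —]

6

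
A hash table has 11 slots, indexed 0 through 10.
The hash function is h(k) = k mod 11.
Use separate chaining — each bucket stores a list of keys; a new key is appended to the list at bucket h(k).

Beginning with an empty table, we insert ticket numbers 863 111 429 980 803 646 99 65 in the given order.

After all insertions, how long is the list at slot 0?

3

863 -> bucket 5
111 -> bucket 1
429 -> bucket 0
980 -> bucket 1 (collision)
803 -> bucket 0 (collision)
646 -> bucket 8
99 -> bucket 0 (collision)
65 -> bucket 10
Final buckets:
0: 429 -> 803 -> 99
1: 111 -> 980
2: ∅
3: ∅
4: ∅
5: 863
6: ∅
7: ∅
8: 646
9: ∅
10: 65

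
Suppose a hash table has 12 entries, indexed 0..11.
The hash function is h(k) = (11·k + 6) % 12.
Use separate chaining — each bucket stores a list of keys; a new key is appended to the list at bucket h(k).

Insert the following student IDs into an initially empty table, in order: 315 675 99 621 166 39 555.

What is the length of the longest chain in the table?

5

Insert 315: h=3, bucket 3 empty → new chain.
Insert 675: h=3, bucket 3 nonempty → append to chain.
Insert 99: h=3, bucket 3 nonempty → append to chain.
Insert 621: h=9, bucket 9 empty → new chain.
Insert 166: h=8, bucket 8 empty → new chain.
Insert 39: h=3, bucket 3 nonempty → append to chain.
Insert 555: h=3, bucket 3 nonempty → append to chain.
Final buckets:
0: —
1: —
2: —
3: 315 -> 675 -> 99 -> 39 -> 555
4: —
5: —
6: —
7: —
8: 166
9: 621
10: —
11: —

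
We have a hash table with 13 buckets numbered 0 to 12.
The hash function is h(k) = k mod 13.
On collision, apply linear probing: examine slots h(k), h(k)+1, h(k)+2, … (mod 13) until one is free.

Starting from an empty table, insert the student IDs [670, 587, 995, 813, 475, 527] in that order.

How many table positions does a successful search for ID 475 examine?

670: h=7 -> slot 7
587: h=2 -> slot 2
995: h=7, probe 7,8 -> slot 8
813: h=7, probe 7,8,9 -> slot 9
475: h=7, probe 7,8,9,10 -> slot 10
527: h=7, probe 7,8,9,10,11 -> slot 11
Table: [∅, ∅, 587, ∅, ∅, ∅, ∅, 670, 995, 813, 475, 527, ∅]
Lookup 475: h=7, probe 7,8,9,10 → found at 10.

4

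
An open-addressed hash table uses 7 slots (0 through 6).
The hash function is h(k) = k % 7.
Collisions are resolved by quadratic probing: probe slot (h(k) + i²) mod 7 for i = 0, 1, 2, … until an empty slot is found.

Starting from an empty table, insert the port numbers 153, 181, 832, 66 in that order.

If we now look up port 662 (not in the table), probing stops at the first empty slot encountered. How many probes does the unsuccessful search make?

2

153: h=6 → slot 6
181: h=6, probe 6,0 → slot 0
832: h=6, probe 6,0,3 → slot 3
66: h=3, probe 3,4 → slot 4
Table: [181, -, -, 832, 66, -, 153]
Lookup 662: h=4, probe 4,5 → slot 5 empty, not found.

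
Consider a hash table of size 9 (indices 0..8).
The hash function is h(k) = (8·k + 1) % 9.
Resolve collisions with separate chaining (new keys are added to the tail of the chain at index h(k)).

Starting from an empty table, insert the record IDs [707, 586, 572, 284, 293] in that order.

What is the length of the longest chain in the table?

Insert 707: h=5, bucket 5 empty -> new chain.
Insert 586: h=0, bucket 0 empty -> new chain.
Insert 572: h=5, bucket 5 nonempty -> append to chain.
Insert 284: h=5, bucket 5 nonempty -> append to chain.
Insert 293: h=5, bucket 5 nonempty -> append to chain.
Final buckets:
0: 586
1: ∅
2: ∅
3: ∅
4: ∅
5: 707 -> 572 -> 284 -> 293
6: ∅
7: ∅
8: ∅

4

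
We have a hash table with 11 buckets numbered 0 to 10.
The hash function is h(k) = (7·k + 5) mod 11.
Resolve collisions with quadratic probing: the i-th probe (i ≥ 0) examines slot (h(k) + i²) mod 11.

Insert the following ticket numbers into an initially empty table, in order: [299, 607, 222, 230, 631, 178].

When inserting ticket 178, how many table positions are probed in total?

Insert 299: h=8, slot 8 empty -> index 8.
Insert 607: h=8, slot 8 occupied -> index 9.
Insert 222: h=8, slots 8,9 occupied -> index 1.
Insert 230: h=9, slot 9 occupied -> index 10.
Insert 631: h=0, slot 0 empty -> index 0.
Insert 178: h=8, slots 8,9,1 occupied -> index 6.
Table: [631, 222, -, -, -, -, 178, -, 299, 607, 230]

4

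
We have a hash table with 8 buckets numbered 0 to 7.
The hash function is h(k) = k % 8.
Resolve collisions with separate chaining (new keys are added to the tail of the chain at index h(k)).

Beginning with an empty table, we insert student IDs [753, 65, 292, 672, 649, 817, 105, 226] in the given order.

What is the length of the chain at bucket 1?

Insert 753: h=1, bucket 1 empty -> new chain.
Insert 65: h=1, bucket 1 nonempty -> append to chain.
Insert 292: h=4, bucket 4 empty -> new chain.
Insert 672: h=0, bucket 0 empty -> new chain.
Insert 649: h=1, bucket 1 nonempty -> append to chain.
Insert 817: h=1, bucket 1 nonempty -> append to chain.
Insert 105: h=1, bucket 1 nonempty -> append to chain.
Insert 226: h=2, bucket 2 empty -> new chain.
Final buckets:
0: 672
1: 753 -> 65 -> 649 -> 817 -> 105
2: 226
3: _
4: 292
5: _
6: _
7: _

5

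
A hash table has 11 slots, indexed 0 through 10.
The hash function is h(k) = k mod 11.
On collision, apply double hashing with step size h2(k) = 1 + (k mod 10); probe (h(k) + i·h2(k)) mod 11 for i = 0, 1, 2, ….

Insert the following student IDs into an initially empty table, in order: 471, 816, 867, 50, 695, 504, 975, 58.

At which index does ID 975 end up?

4

Insert 471: h=9, slot 9 empty => index 9.
Insert 816: h=2, slot 2 empty => index 2.
Insert 867: h=9, h2=8, slot 9 occupied => index 6.
Insert 50: h=6, h2=1, slot 6 occupied => index 7.
Insert 695: h=2, h2=6, slot 2 occupied => index 8.
Insert 504: h=9, h2=5, slot 9 occupied => index 3.
Insert 975: h=7, h2=6, slots 7,2,8,3,9 occupied => index 4.
Insert 58: h=3, h2=9, slot 3 occupied => index 1.
Table: [-, 58, 816, 504, 975, -, 867, 50, 695, 471, -]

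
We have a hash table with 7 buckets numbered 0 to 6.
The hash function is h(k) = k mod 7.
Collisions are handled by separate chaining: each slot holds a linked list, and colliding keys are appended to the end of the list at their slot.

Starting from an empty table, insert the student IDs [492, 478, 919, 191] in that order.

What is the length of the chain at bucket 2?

4

492 → bucket 2
478 → bucket 2 (collision)
919 → bucket 2 (collision)
191 → bucket 2 (collision)
Final buckets:
0: —
1: —
2: 492 -> 478 -> 919 -> 191
3: —
4: —
5: —
6: —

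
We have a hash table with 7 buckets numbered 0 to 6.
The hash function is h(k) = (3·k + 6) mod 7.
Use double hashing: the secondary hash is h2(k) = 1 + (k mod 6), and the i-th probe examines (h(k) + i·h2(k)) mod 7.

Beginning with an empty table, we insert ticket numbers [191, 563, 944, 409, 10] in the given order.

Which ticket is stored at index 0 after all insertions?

191 hashes to 5; slot 5 is free → place at 5.
563 hashes to 1; slot 1 is free → place at 1.
944 hashes to 3; slot 3 is free → place at 3.
409 hashes to 1, h2=2; 1,3,5 taken → place at 0.
10 hashes to 1, h2=5; 1 taken → place at 6.
Table: [409, 563, -, 944, -, 191, 10]

409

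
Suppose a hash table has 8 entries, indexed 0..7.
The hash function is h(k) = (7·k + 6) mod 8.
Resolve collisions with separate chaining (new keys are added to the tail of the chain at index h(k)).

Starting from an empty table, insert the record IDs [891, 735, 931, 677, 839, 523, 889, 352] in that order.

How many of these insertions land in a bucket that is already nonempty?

Insert 891: h=3, bucket 3 empty -> new chain.
Insert 735: h=7, bucket 7 empty -> new chain.
Insert 931: h=3, bucket 3 nonempty -> append to chain.
Insert 677: h=1, bucket 1 empty -> new chain.
Insert 839: h=7, bucket 7 nonempty -> append to chain.
Insert 523: h=3, bucket 3 nonempty -> append to chain.
Insert 889: h=5, bucket 5 empty -> new chain.
Insert 352: h=6, bucket 6 empty -> new chain.
Final buckets:
0: .
1: 677
2: .
3: 891 -> 931 -> 523
4: .
5: 889
6: 352
7: 735 -> 839

3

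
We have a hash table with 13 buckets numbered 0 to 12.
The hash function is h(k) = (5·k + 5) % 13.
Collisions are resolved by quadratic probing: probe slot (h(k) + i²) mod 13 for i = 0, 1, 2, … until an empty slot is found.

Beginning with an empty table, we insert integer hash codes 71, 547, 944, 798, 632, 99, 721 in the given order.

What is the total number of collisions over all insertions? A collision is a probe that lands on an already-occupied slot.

71 hashes to 9; slot 9 is free => place at 9.
547 hashes to 10; slot 10 is free => place at 10.
944 hashes to 6; slot 6 is free => place at 6.
798 hashes to 4; slot 4 is free => place at 4.
632 hashes to 6; 6 taken => place at 7.
99 hashes to 6; 6,7,10 taken => place at 2.
721 hashes to 9; 9,10 taken => place at 0.
Table: [721, —, 99, —, 798, —, 944, 632, —, 71, 547, —, —]

6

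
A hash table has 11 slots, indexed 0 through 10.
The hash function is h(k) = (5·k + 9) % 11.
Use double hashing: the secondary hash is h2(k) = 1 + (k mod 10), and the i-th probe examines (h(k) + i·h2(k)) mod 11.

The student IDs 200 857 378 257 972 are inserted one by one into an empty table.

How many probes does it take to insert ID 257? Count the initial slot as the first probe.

Insert 200: h=8, slot 8 empty -> index 8.
Insert 857: h=4, slot 4 empty -> index 4.
Insert 378: h=7, slot 7 empty -> index 7.
Insert 257: h=7, h2=8, slots 7,4 occupied -> index 1.
Insert 972: h=7, h2=3, slot 7 occupied -> index 10.
Table: [-, 257, -, -, 857, -, -, 378, 200, -, 972]

3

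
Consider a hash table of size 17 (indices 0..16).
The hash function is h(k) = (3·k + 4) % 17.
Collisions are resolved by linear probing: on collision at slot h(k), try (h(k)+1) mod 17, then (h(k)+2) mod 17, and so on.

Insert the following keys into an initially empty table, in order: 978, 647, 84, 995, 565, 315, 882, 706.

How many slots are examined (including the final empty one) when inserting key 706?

Insert 978: h=14, slot 14 empty -> index 14.
Insert 647: h=7, slot 7 empty -> index 7.
Insert 84: h=1, slot 1 empty -> index 1.
Insert 995: h=14, slot 14 occupied -> index 15.
Insert 565: h=16, slot 16 empty -> index 16.
Insert 315: h=14, slots 14,15,16 occupied -> index 0.
Insert 882: h=15, slots 15,16,0,1 occupied -> index 2.
Insert 706: h=14, slots 14,15,16,0,1,2 occupied -> index 3.
Table: [315, 84, 882, 706, ., ., ., 647, ., ., ., ., ., ., 978, 995, 565]

7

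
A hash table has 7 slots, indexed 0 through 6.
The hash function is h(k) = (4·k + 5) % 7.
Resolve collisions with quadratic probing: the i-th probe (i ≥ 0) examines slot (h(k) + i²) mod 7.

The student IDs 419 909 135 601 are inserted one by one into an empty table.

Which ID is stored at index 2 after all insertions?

Insert 419: h=1, slot 1 empty -> index 1.
Insert 909: h=1, slot 1 occupied -> index 2.
Insert 135: h=6, slot 6 empty -> index 6.
Insert 601: h=1, slots 1,2 occupied -> index 5.
Table: [—, 419, 909, —, —, 601, 135]

909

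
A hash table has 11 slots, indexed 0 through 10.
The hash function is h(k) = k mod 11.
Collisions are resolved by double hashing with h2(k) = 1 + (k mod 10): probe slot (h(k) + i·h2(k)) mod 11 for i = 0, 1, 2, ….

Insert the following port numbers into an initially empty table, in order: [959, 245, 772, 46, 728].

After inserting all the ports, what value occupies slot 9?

46

959 hashes to 2; slot 2 is free -> place at 2.
245 hashes to 3; slot 3 is free -> place at 3.
772 hashes to 2, h2=3; 2 taken -> place at 5.
46 hashes to 2, h2=7; 2 taken -> place at 9.
728 hashes to 2, h2=9; 2 taken -> place at 0.
Table: [728, —, 959, 245, —, 772, —, —, —, 46, —]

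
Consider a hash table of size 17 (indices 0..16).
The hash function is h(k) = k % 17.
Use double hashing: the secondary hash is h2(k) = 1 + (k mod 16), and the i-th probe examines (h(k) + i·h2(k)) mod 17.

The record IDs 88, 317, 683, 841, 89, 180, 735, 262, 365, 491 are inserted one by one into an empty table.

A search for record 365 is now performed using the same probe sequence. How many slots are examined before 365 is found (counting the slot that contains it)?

88: h=3 => slot 3
317: h=11 => slot 11
683: h=3, h2=12, probe 3,15 => slot 15
841: h=8 => slot 8
89: h=4 => slot 4
180: h=10 => slot 10
735: h=4, h2=16, probe 4,3,2 => slot 2
262: h=7 => slot 7
365: h=8, h2=14, probe 8,5 => slot 5
491: h=15, h2=12, probe 15,10,5,0 => slot 0
Table: [491, _, 735, 88, 89, 365, _, 262, 841, _, 180, 317, _, _, _, 683, _]
Lookup 365: h=8, h2=14, probe 8,5 → found at 5.

2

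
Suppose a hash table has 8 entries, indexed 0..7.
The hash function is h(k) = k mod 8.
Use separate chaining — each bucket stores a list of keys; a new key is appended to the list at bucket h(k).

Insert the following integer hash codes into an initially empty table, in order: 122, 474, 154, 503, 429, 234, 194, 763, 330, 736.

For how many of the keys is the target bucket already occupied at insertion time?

Insert 122: h=2, bucket 2 empty → new chain.
Insert 474: h=2, bucket 2 nonempty → append to chain.
Insert 154: h=2, bucket 2 nonempty → append to chain.
Insert 503: h=7, bucket 7 empty → new chain.
Insert 429: h=5, bucket 5 empty → new chain.
Insert 234: h=2, bucket 2 nonempty → append to chain.
Insert 194: h=2, bucket 2 nonempty → append to chain.
Insert 763: h=3, bucket 3 empty → new chain.
Insert 330: h=2, bucket 2 nonempty → append to chain.
Insert 736: h=0, bucket 0 empty → new chain.
Final buckets:
0: 736
1: —
2: 122 -> 474 -> 154 -> 234 -> 194 -> 330
3: 763
4: —
5: 429
6: —
7: 503

5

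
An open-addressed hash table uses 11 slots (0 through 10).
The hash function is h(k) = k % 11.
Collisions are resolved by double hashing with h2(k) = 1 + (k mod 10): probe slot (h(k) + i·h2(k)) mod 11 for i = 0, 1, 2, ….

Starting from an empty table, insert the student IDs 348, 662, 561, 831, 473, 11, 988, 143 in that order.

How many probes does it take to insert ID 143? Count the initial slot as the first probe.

4

Insert 348: h=7, slot 7 empty → index 7.
Insert 662: h=2, slot 2 empty → index 2.
Insert 561: h=0, slot 0 empty → index 0.
Insert 831: h=6, slot 6 empty → index 6.
Insert 473: h=0, h2=4, slot 0 occupied → index 4.
Insert 11: h=0, h2=2, slots 0,2,4,6 occupied → index 8.
Insert 988: h=9, slot 9 empty → index 9.
Insert 143: h=0, h2=4, slots 0,4,8 occupied → index 1.
Table: [561, 143, 662, —, 473, —, 831, 348, 11, 988, —]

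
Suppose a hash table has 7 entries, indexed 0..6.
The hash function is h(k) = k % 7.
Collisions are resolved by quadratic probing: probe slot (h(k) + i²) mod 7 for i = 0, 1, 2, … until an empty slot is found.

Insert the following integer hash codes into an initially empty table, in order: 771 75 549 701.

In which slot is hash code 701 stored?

Insert 771: h=1, slot 1 empty => index 1.
Insert 75: h=5, slot 5 empty => index 5.
Insert 549: h=3, slot 3 empty => index 3.
Insert 701: h=1, slot 1 occupied => index 2.
Table: [-, 771, 701, 549, -, 75, -]

2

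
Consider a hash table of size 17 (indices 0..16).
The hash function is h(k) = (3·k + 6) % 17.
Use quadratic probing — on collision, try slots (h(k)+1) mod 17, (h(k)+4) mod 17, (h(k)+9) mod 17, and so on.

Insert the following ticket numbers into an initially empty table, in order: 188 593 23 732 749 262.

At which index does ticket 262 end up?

11

Insert 188: h=9, slot 9 empty => index 9.
Insert 593: h=0, slot 0 empty => index 0.
Insert 23: h=7, slot 7 empty => index 7.
Insert 732: h=9, slot 9 occupied => index 10.
Insert 749: h=9, slots 9,10 occupied => index 13.
Insert 262: h=10, slot 10 occupied => index 11.
Table: [593, ., ., ., ., ., ., 23, ., 188, 732, 262, ., 749, ., ., .]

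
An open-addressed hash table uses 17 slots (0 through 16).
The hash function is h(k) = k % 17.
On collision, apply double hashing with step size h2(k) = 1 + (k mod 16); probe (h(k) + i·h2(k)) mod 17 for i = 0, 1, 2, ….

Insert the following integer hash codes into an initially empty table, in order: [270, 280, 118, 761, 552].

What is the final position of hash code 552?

Insert 270: h=15, slot 15 empty → index 15.
Insert 280: h=8, slot 8 empty → index 8.
Insert 118: h=16, slot 16 empty → index 16.
Insert 761: h=13, slot 13 empty → index 13.
Insert 552: h=8, h2=9, slot 8 occupied → index 0.
Table: [552, _, _, _, _, _, _, _, 280, _, _, _, _, 761, _, 270, 118]

0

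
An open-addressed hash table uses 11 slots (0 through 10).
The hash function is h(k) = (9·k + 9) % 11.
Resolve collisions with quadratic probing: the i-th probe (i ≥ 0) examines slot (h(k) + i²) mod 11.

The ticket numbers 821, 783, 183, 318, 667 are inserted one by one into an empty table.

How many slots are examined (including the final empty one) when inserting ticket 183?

2

821: h=6 -> slot 6
783: h=5 -> slot 5
183: h=6, probe 6,7 -> slot 7
318: h=0 -> slot 0
667: h=6, probe 6,7,10 -> slot 10
Table: [318, -, -, -, -, 783, 821, 183, -, -, 667]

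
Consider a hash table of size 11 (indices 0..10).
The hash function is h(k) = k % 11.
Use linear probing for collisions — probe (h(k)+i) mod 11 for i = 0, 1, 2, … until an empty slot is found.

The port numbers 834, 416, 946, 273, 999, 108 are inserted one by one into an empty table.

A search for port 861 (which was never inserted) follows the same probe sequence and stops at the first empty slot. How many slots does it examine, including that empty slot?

834: h=9 → slot 9
416: h=9, probe 9,10 → slot 10
946: h=0 → slot 0
273: h=9, probe 9,10,0,1 → slot 1
999: h=9, probe 9,10,0,1,2 → slot 2
108: h=9, probe 9,10,0,1,2,3 → slot 3
Table: [946, 273, 999, 108, ., ., ., ., ., 834, 416]
Lookup 861: h=3, probe 3,4 → slot 4 empty, not found.

2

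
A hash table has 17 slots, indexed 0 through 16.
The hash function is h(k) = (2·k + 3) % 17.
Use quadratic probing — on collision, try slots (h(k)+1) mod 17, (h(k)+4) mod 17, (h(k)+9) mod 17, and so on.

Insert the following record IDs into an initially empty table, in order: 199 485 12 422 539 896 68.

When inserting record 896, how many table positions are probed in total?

199: h=10 -> slot 10
485: h=4 -> slot 4
12: h=10, probe 10,11 -> slot 11
422: h=14 -> slot 14
539: h=10, probe 10,11,14,2 -> slot 2
896: h=10, probe 10,11,14,2,9 -> slot 9
68: h=3 -> slot 3
Table: [_, _, 539, 68, 485, _, _, _, _, 896, 199, 12, _, _, 422, _, _]

5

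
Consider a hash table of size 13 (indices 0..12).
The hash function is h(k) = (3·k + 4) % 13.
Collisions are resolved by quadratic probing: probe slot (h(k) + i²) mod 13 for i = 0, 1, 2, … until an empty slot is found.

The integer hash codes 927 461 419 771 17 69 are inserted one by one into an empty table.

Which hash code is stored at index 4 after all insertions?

Insert 927: h=3, slot 3 empty → index 3.
Insert 461: h=9, slot 9 empty → index 9.
Insert 419: h=0, slot 0 empty → index 0.
Insert 771: h=3, slot 3 occupied → index 4.
Insert 17: h=3, slots 3,4 occupied → index 7.
Insert 69: h=3, slots 3,4,7 occupied → index 12.
Table: [419, ∅, ∅, 927, 771, ∅, ∅, 17, ∅, 461, ∅, ∅, 69]

771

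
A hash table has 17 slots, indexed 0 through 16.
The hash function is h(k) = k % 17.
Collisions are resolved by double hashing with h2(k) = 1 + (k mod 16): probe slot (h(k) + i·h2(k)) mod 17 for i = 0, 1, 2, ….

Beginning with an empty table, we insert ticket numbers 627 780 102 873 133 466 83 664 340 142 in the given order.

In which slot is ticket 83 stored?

2

Insert 627: h=15, slot 15 empty => index 15.
Insert 780: h=15, h2=13, slot 15 occupied => index 11.
Insert 102: h=0, slot 0 empty => index 0.
Insert 873: h=6, slot 6 empty => index 6.
Insert 133: h=14, slot 14 empty => index 14.
Insert 466: h=7, slot 7 empty => index 7.
Insert 83: h=15, h2=4, slot 15 occupied => index 2.
Insert 664: h=1, slot 1 empty => index 1.
Insert 340: h=0, h2=5, slot 0 occupied => index 5.
Insert 142: h=6, h2=15, slot 6 occupied => index 4.
Table: [102, 664, 83, ∅, 142, 340, 873, 466, ∅, ∅, ∅, 780, ∅, ∅, 133, 627, ∅]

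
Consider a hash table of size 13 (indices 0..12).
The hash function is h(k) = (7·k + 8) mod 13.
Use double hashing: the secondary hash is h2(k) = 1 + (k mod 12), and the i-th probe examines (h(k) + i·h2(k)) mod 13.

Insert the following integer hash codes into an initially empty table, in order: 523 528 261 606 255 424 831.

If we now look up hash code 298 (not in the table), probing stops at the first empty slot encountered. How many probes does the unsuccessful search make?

523: h=3 → slot 3
528: h=12 → slot 12
261: h=2 → slot 2
606: h=12, h2=7, probe 12,6 → slot 6
255: h=12, h2=4, probe 12,3,7 → slot 7
424: h=12, h2=5, probe 12,4 → slot 4
831: h=1 → slot 1
Table: [-, 831, 261, 523, 424, -, 606, 255, -, -, -, -, 528]
Lookup 298: h=1, h2=11, probe 1,12,10 → slot 10 empty, not found.

3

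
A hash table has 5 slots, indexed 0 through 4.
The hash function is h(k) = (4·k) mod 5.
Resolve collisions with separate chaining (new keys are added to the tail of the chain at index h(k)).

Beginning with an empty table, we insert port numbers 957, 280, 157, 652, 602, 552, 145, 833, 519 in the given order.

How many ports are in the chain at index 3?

5

Insert 957: h=3, bucket 3 empty → new chain.
Insert 280: h=0, bucket 0 empty → new chain.
Insert 157: h=3, bucket 3 nonempty → append to chain.
Insert 652: h=3, bucket 3 nonempty → append to chain.
Insert 602: h=3, bucket 3 nonempty → append to chain.
Insert 552: h=3, bucket 3 nonempty → append to chain.
Insert 145: h=0, bucket 0 nonempty → append to chain.
Insert 833: h=2, bucket 2 empty → new chain.
Insert 519: h=1, bucket 1 empty → new chain.
Final buckets:
0: 280 -> 145
1: 519
2: 833
3: 957 -> 157 -> 652 -> 602 -> 552
4: ∅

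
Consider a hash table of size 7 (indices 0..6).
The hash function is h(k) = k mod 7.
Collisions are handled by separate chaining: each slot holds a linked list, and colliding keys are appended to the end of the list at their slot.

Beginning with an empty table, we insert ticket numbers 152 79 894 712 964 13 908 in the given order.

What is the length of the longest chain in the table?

5

Insert 152: h=5, bucket 5 empty -> new chain.
Insert 79: h=2, bucket 2 empty -> new chain.
Insert 894: h=5, bucket 5 nonempty -> append to chain.
Insert 712: h=5, bucket 5 nonempty -> append to chain.
Insert 964: h=5, bucket 5 nonempty -> append to chain.
Insert 13: h=6, bucket 6 empty -> new chain.
Insert 908: h=5, bucket 5 nonempty -> append to chain.
Final buckets:
0: _
1: _
2: 79
3: _
4: _
5: 152 -> 894 -> 712 -> 964 -> 908
6: 13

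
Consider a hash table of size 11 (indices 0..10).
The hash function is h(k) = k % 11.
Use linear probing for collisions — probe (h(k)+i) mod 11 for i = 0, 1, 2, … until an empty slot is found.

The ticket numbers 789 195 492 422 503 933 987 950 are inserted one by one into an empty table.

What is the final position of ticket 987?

2

789 hashes to 8; slot 8 is free -> place at 8.
195 hashes to 8; 8 taken -> place at 9.
492 hashes to 8; 8,9 taken -> place at 10.
422 hashes to 4; slot 4 is free -> place at 4.
503 hashes to 8; 8,9,10 taken -> place at 0.
933 hashes to 9; 9,10,0 taken -> place at 1.
987 hashes to 8; 8,9,10,0,1 taken -> place at 2.
950 hashes to 4; 4 taken -> place at 5.
Table: [503, 933, 987, _, 422, 950, _, _, 789, 195, 492]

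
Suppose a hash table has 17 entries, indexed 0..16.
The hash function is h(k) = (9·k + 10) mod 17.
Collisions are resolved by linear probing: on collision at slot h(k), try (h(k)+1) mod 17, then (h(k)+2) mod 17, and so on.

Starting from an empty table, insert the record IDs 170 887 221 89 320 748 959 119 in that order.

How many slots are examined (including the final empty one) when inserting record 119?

170: h=10 => slot 10
887: h=3 => slot 3
221: h=10, probe 10,11 => slot 11
89: h=12 => slot 12
320: h=0 => slot 0
748: h=10, probe 10,11,12,13 => slot 13
959: h=5 => slot 5
119: h=10, probe 10,11,12,13,14 => slot 14
Table: [320, ., ., 887, ., 959, ., ., ., ., 170, 221, 89, 748, 119, ., .]

5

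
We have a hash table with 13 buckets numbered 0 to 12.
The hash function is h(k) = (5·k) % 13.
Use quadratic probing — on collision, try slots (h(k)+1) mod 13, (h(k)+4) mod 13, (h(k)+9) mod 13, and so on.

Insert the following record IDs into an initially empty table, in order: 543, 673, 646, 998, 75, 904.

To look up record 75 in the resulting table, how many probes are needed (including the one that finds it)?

543 hashes to 11; slot 11 is free → place at 11.
673 hashes to 11; 11 taken → place at 12.
646 hashes to 6; slot 6 is free → place at 6.
998 hashes to 11; 11,12 taken → place at 2.
75 hashes to 11; 11,12,2 taken → place at 7.
904 hashes to 9; slot 9 is free → place at 9.
Table: [—, —, 998, —, —, —, 646, 75, —, 904, —, 543, 673]
Lookup 75: h=11, probe 11,12,2,7 → found at 7.

4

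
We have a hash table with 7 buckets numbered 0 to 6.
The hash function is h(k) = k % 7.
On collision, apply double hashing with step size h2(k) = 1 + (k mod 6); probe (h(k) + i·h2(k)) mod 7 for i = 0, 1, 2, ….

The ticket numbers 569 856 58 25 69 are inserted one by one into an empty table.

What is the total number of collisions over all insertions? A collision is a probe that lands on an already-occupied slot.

3

569: h=2 => slot 2
856: h=2, h2=5, probe 2,0 => slot 0
58: h=2, h2=5, probe 2,0,5 => slot 5
25: h=4 => slot 4
69: h=6 => slot 6
Table: [856, _, 569, _, 25, 58, 69]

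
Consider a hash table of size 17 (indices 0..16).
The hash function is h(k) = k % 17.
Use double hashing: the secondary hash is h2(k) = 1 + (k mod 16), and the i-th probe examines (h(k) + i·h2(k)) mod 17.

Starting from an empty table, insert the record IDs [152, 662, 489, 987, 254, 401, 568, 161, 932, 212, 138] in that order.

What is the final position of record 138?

Insert 152: h=16, slot 16 empty → index 16.
Insert 662: h=16, h2=7, slot 16 occupied → index 6.
Insert 489: h=13, slot 13 empty → index 13.
Insert 987: h=1, slot 1 empty → index 1.
Insert 254: h=16, h2=15, slot 16 occupied → index 14.
Insert 401: h=10, slot 10 empty → index 10.
Insert 568: h=7, slot 7 empty → index 7.
Insert 161: h=8, slot 8 empty → index 8.
Insert 932: h=14, h2=5, slot 14 occupied → index 2.
Insert 212: h=8, h2=5, slots 8,13,1,6 occupied → index 11.
Insert 138: h=2, h2=11, slots 2,13,7,1 occupied → index 12.
Table: [-, 987, 932, -, -, -, 662, 568, 161, -, 401, 212, 138, 489, 254, -, 152]

12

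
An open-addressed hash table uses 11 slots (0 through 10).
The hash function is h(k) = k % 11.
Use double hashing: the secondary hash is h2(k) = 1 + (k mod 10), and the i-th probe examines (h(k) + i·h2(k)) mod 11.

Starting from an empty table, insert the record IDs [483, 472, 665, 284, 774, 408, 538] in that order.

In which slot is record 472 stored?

483 hashes to 10; slot 10 is free → place at 10.
472 hashes to 10, h2=3; 10 taken → place at 2.
665 hashes to 5; slot 5 is free → place at 5.
284 hashes to 9; slot 9 is free → place at 9.
774 hashes to 4; slot 4 is free → place at 4.
408 hashes to 1; slot 1 is free → place at 1.
538 hashes to 10, h2=9; 10 taken → place at 8.
Table: [—, 408, 472, —, 774, 665, —, —, 538, 284, 483]

2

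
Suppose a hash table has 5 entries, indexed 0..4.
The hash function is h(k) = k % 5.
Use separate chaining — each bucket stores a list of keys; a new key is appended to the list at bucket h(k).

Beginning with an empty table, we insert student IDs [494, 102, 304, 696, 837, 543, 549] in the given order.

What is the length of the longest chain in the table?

494 → bucket 4
102 → bucket 2
304 → bucket 4 (collision)
696 → bucket 1
837 → bucket 2 (collision)
543 → bucket 3
549 → bucket 4 (collision)
Final buckets:
0: .
1: 696
2: 102 -> 837
3: 543
4: 494 -> 304 -> 549

3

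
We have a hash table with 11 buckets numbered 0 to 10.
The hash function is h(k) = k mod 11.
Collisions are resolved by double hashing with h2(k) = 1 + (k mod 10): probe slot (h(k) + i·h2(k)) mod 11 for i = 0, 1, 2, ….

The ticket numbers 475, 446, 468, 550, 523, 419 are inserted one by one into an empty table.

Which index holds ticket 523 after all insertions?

475 hashes to 2; slot 2 is free -> place at 2.
446 hashes to 6; slot 6 is free -> place at 6.
468 hashes to 6, h2=9; 6 taken -> place at 4.
550 hashes to 0; slot 0 is free -> place at 0.
523 hashes to 6, h2=4; 6 taken -> place at 10.
419 hashes to 1; slot 1 is free -> place at 1.
Table: [550, 419, 475, -, 468, -, 446, -, -, -, 523]

10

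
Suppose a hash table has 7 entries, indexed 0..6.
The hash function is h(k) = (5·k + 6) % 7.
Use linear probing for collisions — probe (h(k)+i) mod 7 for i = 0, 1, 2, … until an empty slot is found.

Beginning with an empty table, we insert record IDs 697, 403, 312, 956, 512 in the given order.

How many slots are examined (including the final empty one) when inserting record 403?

2

Insert 697: h=5, slot 5 empty => index 5.
Insert 403: h=5, slot 5 occupied => index 6.
Insert 312: h=5, slots 5,6 occupied => index 0.
Insert 956: h=5, slots 5,6,0 occupied => index 1.
Insert 512: h=4, slot 4 empty => index 4.
Table: [312, 956, ∅, ∅, 512, 697, 403]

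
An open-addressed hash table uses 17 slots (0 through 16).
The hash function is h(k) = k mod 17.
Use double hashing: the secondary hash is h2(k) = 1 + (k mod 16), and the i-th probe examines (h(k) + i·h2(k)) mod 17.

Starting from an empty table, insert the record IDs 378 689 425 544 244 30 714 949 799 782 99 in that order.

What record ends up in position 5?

99

Insert 378: h=4, slot 4 empty -> index 4.
Insert 689: h=9, slot 9 empty -> index 9.
Insert 425: h=0, slot 0 empty -> index 0.
Insert 544: h=0, h2=1, slot 0 occupied -> index 1.
Insert 244: h=6, slot 6 empty -> index 6.
Insert 30: h=13, slot 13 empty -> index 13.
Insert 714: h=0, h2=11, slot 0 occupied -> index 11.
Insert 949: h=14, slot 14 empty -> index 14.
Insert 799: h=0, h2=16, slot 0 occupied -> index 16.
Insert 782: h=0, h2=15, slot 0 occupied -> index 15.
Insert 99: h=14, h2=4, slots 14,1 occupied -> index 5.
Table: [425, 544, —, —, 378, 99, 244, —, —, 689, —, 714, —, 30, 949, 782, 799]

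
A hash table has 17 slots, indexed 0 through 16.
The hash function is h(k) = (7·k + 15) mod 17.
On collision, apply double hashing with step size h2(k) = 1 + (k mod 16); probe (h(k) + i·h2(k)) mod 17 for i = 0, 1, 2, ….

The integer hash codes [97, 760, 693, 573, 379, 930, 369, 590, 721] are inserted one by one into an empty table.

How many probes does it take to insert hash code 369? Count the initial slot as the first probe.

Insert 97: h=14, slot 14 empty => index 14.
Insert 760: h=14, h2=9, slot 14 occupied => index 6.
Insert 693: h=4, slot 4 empty => index 4.
Insert 573: h=14, h2=14, slot 14 occupied => index 11.
Insert 379: h=16, slot 16 empty => index 16.
Insert 930: h=14, h2=3, slot 14 occupied => index 0.
Insert 369: h=14, h2=2, slots 14,16 occupied => index 1.
Insert 590: h=14, h2=15, slot 14 occupied => index 12.
Insert 721: h=13, slot 13 empty => index 13.
Table: [930, 369, —, —, 693, —, 760, —, —, —, —, 573, 590, 721, 97, —, 379]

3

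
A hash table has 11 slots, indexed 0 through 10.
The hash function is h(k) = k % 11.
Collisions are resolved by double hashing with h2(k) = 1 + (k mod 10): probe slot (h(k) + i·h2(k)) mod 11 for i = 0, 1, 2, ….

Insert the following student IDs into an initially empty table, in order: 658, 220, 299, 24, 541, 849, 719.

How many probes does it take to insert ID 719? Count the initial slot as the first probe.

658: h=9 => slot 9
220: h=0 => slot 0
299: h=2 => slot 2
24: h=2, h2=5, probe 2,7 => slot 7
541: h=2, h2=2, probe 2,4 => slot 4
849: h=2, h2=10, probe 2,1 => slot 1
719: h=4, h2=10, probe 4,3 => slot 3
Table: [220, 849, 299, 719, 541, _, _, 24, _, 658, _]

2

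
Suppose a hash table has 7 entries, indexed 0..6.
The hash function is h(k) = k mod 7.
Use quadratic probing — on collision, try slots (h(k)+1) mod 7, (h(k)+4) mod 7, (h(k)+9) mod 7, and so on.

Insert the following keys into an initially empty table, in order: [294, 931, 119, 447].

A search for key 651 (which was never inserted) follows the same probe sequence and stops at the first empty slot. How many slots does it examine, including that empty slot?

294: h=0 → slot 0
931: h=0, probe 0,1 → slot 1
119: h=0, probe 0,1,4 → slot 4
447: h=6 → slot 6
Table: [294, 931, _, _, 119, _, 447]
Lookup 651: h=0, probe 0,1,4,2 → slot 2 empty, not found.

4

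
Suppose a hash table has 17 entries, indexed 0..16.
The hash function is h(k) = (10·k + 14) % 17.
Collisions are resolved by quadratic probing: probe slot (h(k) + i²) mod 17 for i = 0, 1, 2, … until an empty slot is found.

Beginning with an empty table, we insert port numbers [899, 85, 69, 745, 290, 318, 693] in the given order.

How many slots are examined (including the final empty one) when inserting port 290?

899 hashes to 11; slot 11 is free → place at 11.
85 hashes to 14; slot 14 is free → place at 14.
69 hashes to 7; slot 7 is free → place at 7.
745 hashes to 1; slot 1 is free → place at 1.
290 hashes to 7; 7 taken → place at 8.
318 hashes to 15; slot 15 is free → place at 15.
693 hashes to 8; 8 taken → place at 9.
Table: [., 745, ., ., ., ., ., 69, 290, 693, ., 899, ., ., 85, 318, .]

2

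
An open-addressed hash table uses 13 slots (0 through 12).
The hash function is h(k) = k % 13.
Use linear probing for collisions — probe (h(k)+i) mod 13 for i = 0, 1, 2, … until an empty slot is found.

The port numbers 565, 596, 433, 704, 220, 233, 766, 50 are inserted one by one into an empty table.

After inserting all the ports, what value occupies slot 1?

766

565: h=6 → slot 6
596: h=11 → slot 11
433: h=4 → slot 4
704: h=2 → slot 2
220: h=12 → slot 12
233: h=12, probe 12,0 → slot 0
766: h=12, probe 12,0,1 → slot 1
50: h=11, probe 11,12,0,1,2,3 → slot 3
Table: [233, 766, 704, 50, 433, ., 565, ., ., ., ., 596, 220]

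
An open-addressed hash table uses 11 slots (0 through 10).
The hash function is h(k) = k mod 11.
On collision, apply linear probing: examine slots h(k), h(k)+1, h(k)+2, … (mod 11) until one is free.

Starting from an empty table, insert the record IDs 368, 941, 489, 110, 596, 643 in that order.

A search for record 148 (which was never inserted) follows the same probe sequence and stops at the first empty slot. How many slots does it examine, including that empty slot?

5

Insert 368: h=5, slot 5 empty → index 5.
Insert 941: h=6, slot 6 empty → index 6.
Insert 489: h=5, slots 5,6 occupied → index 7.
Insert 110: h=0, slot 0 empty → index 0.
Insert 596: h=2, slot 2 empty → index 2.
Insert 643: h=5, slots 5,6,7 occupied → index 8.
Table: [110, _, 596, _, _, 368, 941, 489, 643, _, _]
Lookup 148: h=5, probe 5,6,7,8,9 → slot 9 empty, not found.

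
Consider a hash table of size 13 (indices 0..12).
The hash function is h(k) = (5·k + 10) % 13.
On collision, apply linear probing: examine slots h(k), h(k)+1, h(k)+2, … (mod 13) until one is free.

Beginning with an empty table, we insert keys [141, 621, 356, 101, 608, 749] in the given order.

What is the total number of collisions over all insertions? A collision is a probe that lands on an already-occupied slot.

6

141 hashes to 0; slot 0 is free → place at 0.
621 hashes to 8; slot 8 is free → place at 8.
356 hashes to 9; slot 9 is free → place at 9.
101 hashes to 8; 8,9 taken → place at 10.
608 hashes to 8; 8,9,10 taken → place at 11.
749 hashes to 11; 11 taken → place at 12.
Table: [141, _, _, _, _, _, _, _, 621, 356, 101, 608, 749]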